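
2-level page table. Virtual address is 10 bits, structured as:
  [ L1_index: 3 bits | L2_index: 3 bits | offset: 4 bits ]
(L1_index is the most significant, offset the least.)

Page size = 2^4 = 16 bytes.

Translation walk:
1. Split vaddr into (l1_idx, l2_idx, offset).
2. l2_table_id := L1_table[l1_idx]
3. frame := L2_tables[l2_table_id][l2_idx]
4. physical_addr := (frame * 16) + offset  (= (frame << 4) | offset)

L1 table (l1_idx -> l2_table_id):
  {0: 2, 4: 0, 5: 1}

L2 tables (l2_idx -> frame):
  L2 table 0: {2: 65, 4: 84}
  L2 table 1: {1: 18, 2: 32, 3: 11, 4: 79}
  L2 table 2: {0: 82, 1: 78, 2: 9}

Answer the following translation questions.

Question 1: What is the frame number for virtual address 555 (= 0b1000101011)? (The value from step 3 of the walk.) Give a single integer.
Answer: 65

Derivation:
vaddr = 555: l1_idx=4, l2_idx=2
L1[4] = 0; L2[0][2] = 65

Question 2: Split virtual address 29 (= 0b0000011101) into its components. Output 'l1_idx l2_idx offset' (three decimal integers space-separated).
Answer: 0 1 13

Derivation:
vaddr = 29 = 0b0000011101
  top 3 bits -> l1_idx = 0
  next 3 bits -> l2_idx = 1
  bottom 4 bits -> offset = 13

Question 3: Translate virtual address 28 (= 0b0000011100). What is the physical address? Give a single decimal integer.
Answer: 1260

Derivation:
vaddr = 28 = 0b0000011100
Split: l1_idx=0, l2_idx=1, offset=12
L1[0] = 2
L2[2][1] = 78
paddr = 78 * 16 + 12 = 1260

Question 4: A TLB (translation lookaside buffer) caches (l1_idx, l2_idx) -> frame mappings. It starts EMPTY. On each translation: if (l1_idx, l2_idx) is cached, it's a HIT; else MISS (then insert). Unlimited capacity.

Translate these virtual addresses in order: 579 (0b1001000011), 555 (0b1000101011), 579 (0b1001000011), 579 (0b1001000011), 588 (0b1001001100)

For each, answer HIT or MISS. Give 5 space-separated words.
vaddr=579: (4,4) not in TLB -> MISS, insert
vaddr=555: (4,2) not in TLB -> MISS, insert
vaddr=579: (4,4) in TLB -> HIT
vaddr=579: (4,4) in TLB -> HIT
vaddr=588: (4,4) in TLB -> HIT

Answer: MISS MISS HIT HIT HIT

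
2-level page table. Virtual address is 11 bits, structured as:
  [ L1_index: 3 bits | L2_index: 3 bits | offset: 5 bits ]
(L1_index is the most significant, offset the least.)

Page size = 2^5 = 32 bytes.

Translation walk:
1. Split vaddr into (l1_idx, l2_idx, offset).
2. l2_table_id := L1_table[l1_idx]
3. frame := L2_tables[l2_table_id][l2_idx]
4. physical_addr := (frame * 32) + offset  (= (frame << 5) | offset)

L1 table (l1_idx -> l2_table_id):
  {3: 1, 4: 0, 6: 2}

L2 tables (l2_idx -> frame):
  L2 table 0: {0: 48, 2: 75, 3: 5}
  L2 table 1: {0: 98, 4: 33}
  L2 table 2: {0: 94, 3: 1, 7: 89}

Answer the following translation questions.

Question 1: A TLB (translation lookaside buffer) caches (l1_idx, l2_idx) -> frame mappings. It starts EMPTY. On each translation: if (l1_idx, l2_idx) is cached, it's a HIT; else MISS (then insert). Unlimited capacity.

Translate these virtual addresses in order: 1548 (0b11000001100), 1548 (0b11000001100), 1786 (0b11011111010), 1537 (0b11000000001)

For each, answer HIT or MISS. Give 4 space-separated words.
vaddr=1548: (6,0) not in TLB -> MISS, insert
vaddr=1548: (6,0) in TLB -> HIT
vaddr=1786: (6,7) not in TLB -> MISS, insert
vaddr=1537: (6,0) in TLB -> HIT

Answer: MISS HIT MISS HIT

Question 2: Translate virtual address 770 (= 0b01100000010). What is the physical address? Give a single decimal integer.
vaddr = 770 = 0b01100000010
Split: l1_idx=3, l2_idx=0, offset=2
L1[3] = 1
L2[1][0] = 98
paddr = 98 * 32 + 2 = 3138

Answer: 3138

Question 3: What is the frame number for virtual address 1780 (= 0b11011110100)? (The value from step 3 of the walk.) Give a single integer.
Answer: 89

Derivation:
vaddr = 1780: l1_idx=6, l2_idx=7
L1[6] = 2; L2[2][7] = 89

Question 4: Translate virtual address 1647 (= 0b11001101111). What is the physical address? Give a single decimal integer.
vaddr = 1647 = 0b11001101111
Split: l1_idx=6, l2_idx=3, offset=15
L1[6] = 2
L2[2][3] = 1
paddr = 1 * 32 + 15 = 47

Answer: 47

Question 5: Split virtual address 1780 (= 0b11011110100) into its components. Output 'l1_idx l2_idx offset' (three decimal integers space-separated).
Answer: 6 7 20

Derivation:
vaddr = 1780 = 0b11011110100
  top 3 bits -> l1_idx = 6
  next 3 bits -> l2_idx = 7
  bottom 5 bits -> offset = 20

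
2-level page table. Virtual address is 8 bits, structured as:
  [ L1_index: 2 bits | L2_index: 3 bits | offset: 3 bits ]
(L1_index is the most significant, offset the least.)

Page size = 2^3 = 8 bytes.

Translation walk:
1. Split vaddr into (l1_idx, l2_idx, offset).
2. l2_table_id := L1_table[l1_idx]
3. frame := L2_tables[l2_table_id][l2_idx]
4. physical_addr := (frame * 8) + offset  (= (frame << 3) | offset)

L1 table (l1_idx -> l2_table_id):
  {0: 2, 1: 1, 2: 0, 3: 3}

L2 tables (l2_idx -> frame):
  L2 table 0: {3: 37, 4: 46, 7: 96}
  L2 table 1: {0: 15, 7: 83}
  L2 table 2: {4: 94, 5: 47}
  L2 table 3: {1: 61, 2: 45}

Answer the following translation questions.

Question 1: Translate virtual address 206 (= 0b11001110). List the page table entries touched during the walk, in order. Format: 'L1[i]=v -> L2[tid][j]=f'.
Answer: L1[3]=3 -> L2[3][1]=61

Derivation:
vaddr = 206 = 0b11001110
Split: l1_idx=3, l2_idx=1, offset=6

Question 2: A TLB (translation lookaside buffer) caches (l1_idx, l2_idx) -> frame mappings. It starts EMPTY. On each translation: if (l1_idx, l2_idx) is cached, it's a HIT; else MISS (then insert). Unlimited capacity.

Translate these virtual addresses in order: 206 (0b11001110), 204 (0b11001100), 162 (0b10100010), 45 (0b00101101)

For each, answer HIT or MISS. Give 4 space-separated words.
Answer: MISS HIT MISS MISS

Derivation:
vaddr=206: (3,1) not in TLB -> MISS, insert
vaddr=204: (3,1) in TLB -> HIT
vaddr=162: (2,4) not in TLB -> MISS, insert
vaddr=45: (0,5) not in TLB -> MISS, insert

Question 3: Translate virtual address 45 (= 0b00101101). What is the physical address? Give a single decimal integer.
vaddr = 45 = 0b00101101
Split: l1_idx=0, l2_idx=5, offset=5
L1[0] = 2
L2[2][5] = 47
paddr = 47 * 8 + 5 = 381

Answer: 381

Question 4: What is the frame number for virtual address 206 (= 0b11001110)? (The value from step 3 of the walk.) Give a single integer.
vaddr = 206: l1_idx=3, l2_idx=1
L1[3] = 3; L2[3][1] = 61

Answer: 61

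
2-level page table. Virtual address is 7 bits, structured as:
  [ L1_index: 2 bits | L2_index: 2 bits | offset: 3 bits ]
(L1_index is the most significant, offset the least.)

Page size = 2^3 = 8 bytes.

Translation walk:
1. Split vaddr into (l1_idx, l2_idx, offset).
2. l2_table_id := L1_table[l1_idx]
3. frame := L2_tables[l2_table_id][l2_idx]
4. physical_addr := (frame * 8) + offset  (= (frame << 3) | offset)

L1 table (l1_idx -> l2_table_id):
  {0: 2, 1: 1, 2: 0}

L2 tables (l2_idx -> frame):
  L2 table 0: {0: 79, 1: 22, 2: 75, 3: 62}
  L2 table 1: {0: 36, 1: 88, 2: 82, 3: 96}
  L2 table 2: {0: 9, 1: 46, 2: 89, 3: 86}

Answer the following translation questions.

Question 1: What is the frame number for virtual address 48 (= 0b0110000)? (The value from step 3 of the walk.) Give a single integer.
vaddr = 48: l1_idx=1, l2_idx=2
L1[1] = 1; L2[1][2] = 82

Answer: 82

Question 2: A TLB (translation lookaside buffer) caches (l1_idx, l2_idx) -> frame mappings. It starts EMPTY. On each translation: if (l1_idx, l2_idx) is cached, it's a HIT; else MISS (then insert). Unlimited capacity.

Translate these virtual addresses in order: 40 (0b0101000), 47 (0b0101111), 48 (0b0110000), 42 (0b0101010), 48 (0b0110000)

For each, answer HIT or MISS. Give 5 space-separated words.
vaddr=40: (1,1) not in TLB -> MISS, insert
vaddr=47: (1,1) in TLB -> HIT
vaddr=48: (1,2) not in TLB -> MISS, insert
vaddr=42: (1,1) in TLB -> HIT
vaddr=48: (1,2) in TLB -> HIT

Answer: MISS HIT MISS HIT HIT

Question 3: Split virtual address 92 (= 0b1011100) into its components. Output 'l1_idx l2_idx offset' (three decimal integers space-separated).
Answer: 2 3 4

Derivation:
vaddr = 92 = 0b1011100
  top 2 bits -> l1_idx = 2
  next 2 bits -> l2_idx = 3
  bottom 3 bits -> offset = 4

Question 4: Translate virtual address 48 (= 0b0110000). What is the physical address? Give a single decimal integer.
Answer: 656

Derivation:
vaddr = 48 = 0b0110000
Split: l1_idx=1, l2_idx=2, offset=0
L1[1] = 1
L2[1][2] = 82
paddr = 82 * 8 + 0 = 656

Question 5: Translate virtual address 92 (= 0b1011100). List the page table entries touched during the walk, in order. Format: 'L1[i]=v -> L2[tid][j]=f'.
Answer: L1[2]=0 -> L2[0][3]=62

Derivation:
vaddr = 92 = 0b1011100
Split: l1_idx=2, l2_idx=3, offset=4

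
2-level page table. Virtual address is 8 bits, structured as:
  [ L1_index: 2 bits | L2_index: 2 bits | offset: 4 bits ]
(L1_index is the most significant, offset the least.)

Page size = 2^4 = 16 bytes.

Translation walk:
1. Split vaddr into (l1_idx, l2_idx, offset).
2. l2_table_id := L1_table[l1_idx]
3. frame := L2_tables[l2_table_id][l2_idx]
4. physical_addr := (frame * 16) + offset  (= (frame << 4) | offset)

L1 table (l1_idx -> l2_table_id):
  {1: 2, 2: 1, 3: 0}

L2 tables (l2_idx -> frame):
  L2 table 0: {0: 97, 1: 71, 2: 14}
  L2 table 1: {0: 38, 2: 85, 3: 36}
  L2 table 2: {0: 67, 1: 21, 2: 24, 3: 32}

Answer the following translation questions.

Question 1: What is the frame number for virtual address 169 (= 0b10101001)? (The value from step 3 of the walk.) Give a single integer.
vaddr = 169: l1_idx=2, l2_idx=2
L1[2] = 1; L2[1][2] = 85

Answer: 85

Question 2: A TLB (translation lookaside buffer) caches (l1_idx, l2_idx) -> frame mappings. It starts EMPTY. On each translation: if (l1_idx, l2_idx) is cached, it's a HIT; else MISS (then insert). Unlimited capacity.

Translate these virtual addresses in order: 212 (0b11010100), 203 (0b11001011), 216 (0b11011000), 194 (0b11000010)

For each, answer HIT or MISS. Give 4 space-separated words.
Answer: MISS MISS HIT HIT

Derivation:
vaddr=212: (3,1) not in TLB -> MISS, insert
vaddr=203: (3,0) not in TLB -> MISS, insert
vaddr=216: (3,1) in TLB -> HIT
vaddr=194: (3,0) in TLB -> HIT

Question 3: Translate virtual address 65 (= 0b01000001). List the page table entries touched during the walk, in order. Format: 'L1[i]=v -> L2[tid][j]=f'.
vaddr = 65 = 0b01000001
Split: l1_idx=1, l2_idx=0, offset=1

Answer: L1[1]=2 -> L2[2][0]=67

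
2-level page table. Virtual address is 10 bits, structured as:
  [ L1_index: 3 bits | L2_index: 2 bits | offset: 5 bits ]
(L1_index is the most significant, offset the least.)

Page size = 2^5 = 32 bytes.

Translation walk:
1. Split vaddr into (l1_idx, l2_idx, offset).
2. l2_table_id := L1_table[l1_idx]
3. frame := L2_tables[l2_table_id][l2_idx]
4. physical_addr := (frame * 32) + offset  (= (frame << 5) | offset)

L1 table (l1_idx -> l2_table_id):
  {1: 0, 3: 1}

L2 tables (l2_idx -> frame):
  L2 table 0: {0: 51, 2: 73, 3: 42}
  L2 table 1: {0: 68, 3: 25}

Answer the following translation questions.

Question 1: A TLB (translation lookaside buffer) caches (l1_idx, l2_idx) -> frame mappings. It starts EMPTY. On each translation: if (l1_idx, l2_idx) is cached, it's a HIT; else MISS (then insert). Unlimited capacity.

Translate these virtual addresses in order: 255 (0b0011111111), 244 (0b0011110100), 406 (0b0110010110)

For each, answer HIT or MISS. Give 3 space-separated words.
vaddr=255: (1,3) not in TLB -> MISS, insert
vaddr=244: (1,3) in TLB -> HIT
vaddr=406: (3,0) not in TLB -> MISS, insert

Answer: MISS HIT MISS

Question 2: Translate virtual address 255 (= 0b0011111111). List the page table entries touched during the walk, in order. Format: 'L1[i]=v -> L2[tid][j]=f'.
Answer: L1[1]=0 -> L2[0][3]=42

Derivation:
vaddr = 255 = 0b0011111111
Split: l1_idx=1, l2_idx=3, offset=31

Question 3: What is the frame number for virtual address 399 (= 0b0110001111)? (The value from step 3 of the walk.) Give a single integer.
Answer: 68

Derivation:
vaddr = 399: l1_idx=3, l2_idx=0
L1[3] = 1; L2[1][0] = 68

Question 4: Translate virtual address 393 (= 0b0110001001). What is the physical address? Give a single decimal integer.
Answer: 2185

Derivation:
vaddr = 393 = 0b0110001001
Split: l1_idx=3, l2_idx=0, offset=9
L1[3] = 1
L2[1][0] = 68
paddr = 68 * 32 + 9 = 2185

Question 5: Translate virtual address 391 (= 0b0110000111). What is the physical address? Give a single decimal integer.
vaddr = 391 = 0b0110000111
Split: l1_idx=3, l2_idx=0, offset=7
L1[3] = 1
L2[1][0] = 68
paddr = 68 * 32 + 7 = 2183

Answer: 2183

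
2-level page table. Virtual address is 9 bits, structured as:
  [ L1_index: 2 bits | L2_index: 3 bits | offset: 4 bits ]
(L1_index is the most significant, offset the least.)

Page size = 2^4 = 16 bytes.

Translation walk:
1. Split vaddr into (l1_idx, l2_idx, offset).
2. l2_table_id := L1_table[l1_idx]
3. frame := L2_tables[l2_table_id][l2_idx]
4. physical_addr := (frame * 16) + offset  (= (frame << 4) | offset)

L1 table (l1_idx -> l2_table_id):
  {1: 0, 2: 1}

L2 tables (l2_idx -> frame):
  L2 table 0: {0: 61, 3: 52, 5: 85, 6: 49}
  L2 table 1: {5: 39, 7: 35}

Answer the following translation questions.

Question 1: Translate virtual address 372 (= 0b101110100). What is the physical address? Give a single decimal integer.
Answer: 564

Derivation:
vaddr = 372 = 0b101110100
Split: l1_idx=2, l2_idx=7, offset=4
L1[2] = 1
L2[1][7] = 35
paddr = 35 * 16 + 4 = 564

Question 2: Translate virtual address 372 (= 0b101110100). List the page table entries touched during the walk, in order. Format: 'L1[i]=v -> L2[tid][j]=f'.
vaddr = 372 = 0b101110100
Split: l1_idx=2, l2_idx=7, offset=4

Answer: L1[2]=1 -> L2[1][7]=35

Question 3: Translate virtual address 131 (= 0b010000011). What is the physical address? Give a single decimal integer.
vaddr = 131 = 0b010000011
Split: l1_idx=1, l2_idx=0, offset=3
L1[1] = 0
L2[0][0] = 61
paddr = 61 * 16 + 3 = 979

Answer: 979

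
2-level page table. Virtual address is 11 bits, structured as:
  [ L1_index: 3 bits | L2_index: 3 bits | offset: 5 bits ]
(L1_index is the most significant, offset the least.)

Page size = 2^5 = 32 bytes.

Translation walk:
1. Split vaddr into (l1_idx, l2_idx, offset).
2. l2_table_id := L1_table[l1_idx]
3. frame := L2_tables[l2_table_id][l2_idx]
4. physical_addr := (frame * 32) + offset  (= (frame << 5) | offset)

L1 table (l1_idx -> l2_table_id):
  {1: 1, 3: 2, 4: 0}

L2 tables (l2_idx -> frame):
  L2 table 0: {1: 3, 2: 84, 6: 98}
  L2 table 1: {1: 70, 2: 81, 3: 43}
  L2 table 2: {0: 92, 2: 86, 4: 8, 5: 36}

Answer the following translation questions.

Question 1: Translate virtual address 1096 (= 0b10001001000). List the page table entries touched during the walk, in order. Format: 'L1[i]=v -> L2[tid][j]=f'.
vaddr = 1096 = 0b10001001000
Split: l1_idx=4, l2_idx=2, offset=8

Answer: L1[4]=0 -> L2[0][2]=84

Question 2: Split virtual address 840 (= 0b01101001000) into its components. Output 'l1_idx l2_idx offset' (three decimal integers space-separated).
Answer: 3 2 8

Derivation:
vaddr = 840 = 0b01101001000
  top 3 bits -> l1_idx = 3
  next 3 bits -> l2_idx = 2
  bottom 5 bits -> offset = 8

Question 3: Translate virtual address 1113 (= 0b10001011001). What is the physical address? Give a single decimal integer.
vaddr = 1113 = 0b10001011001
Split: l1_idx=4, l2_idx=2, offset=25
L1[4] = 0
L2[0][2] = 84
paddr = 84 * 32 + 25 = 2713

Answer: 2713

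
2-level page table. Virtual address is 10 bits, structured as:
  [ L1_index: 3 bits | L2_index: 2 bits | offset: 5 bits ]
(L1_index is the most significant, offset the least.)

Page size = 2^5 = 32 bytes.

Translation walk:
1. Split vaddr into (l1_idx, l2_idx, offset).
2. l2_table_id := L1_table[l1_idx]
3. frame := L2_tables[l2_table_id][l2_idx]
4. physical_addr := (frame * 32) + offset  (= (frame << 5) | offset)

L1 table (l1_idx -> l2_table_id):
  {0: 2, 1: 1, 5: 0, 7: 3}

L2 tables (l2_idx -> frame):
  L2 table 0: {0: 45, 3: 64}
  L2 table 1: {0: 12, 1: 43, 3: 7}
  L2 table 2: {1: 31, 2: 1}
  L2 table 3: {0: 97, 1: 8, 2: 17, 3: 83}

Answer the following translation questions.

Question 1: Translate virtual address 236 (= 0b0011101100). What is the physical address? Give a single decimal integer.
Answer: 236

Derivation:
vaddr = 236 = 0b0011101100
Split: l1_idx=1, l2_idx=3, offset=12
L1[1] = 1
L2[1][3] = 7
paddr = 7 * 32 + 12 = 236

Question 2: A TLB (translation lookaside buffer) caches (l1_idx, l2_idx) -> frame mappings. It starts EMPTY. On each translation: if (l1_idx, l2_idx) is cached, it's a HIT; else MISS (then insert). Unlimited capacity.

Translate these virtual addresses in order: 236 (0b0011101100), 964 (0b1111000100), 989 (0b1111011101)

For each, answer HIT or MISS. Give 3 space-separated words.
vaddr=236: (1,3) not in TLB -> MISS, insert
vaddr=964: (7,2) not in TLB -> MISS, insert
vaddr=989: (7,2) in TLB -> HIT

Answer: MISS MISS HIT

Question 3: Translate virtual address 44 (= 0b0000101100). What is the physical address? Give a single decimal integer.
vaddr = 44 = 0b0000101100
Split: l1_idx=0, l2_idx=1, offset=12
L1[0] = 2
L2[2][1] = 31
paddr = 31 * 32 + 12 = 1004

Answer: 1004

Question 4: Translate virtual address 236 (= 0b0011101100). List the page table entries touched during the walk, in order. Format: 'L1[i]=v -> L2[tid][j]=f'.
vaddr = 236 = 0b0011101100
Split: l1_idx=1, l2_idx=3, offset=12

Answer: L1[1]=1 -> L2[1][3]=7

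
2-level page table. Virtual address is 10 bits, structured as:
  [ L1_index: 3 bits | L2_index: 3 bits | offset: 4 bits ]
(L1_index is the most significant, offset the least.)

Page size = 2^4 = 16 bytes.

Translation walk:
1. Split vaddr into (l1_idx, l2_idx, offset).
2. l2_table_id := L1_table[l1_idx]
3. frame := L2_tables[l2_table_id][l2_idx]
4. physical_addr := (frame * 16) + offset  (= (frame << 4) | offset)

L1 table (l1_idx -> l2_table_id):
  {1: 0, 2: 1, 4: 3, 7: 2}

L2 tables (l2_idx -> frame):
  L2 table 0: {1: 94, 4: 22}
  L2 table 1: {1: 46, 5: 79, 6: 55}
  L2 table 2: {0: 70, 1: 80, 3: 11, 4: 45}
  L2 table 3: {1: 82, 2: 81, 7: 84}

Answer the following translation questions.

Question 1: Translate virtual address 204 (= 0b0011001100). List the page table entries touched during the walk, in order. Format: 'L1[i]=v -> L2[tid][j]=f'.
Answer: L1[1]=0 -> L2[0][4]=22

Derivation:
vaddr = 204 = 0b0011001100
Split: l1_idx=1, l2_idx=4, offset=12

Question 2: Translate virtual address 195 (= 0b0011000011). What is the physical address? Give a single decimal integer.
Answer: 355

Derivation:
vaddr = 195 = 0b0011000011
Split: l1_idx=1, l2_idx=4, offset=3
L1[1] = 0
L2[0][4] = 22
paddr = 22 * 16 + 3 = 355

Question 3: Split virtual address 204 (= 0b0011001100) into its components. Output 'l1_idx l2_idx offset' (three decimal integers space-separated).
vaddr = 204 = 0b0011001100
  top 3 bits -> l1_idx = 1
  next 3 bits -> l2_idx = 4
  bottom 4 bits -> offset = 12

Answer: 1 4 12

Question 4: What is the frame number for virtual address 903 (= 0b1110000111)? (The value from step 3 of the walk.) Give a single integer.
Answer: 70

Derivation:
vaddr = 903: l1_idx=7, l2_idx=0
L1[7] = 2; L2[2][0] = 70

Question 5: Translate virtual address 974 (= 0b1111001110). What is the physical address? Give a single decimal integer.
vaddr = 974 = 0b1111001110
Split: l1_idx=7, l2_idx=4, offset=14
L1[7] = 2
L2[2][4] = 45
paddr = 45 * 16 + 14 = 734

Answer: 734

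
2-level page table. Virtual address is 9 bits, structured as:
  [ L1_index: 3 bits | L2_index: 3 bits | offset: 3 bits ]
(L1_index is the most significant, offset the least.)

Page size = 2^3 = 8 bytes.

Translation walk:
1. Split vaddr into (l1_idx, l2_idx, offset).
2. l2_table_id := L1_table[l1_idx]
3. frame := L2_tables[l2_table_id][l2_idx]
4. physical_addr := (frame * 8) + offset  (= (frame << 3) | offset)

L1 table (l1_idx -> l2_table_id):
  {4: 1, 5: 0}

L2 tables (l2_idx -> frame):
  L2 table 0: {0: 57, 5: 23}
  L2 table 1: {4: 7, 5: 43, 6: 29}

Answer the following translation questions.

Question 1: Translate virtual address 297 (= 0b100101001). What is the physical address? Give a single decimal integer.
vaddr = 297 = 0b100101001
Split: l1_idx=4, l2_idx=5, offset=1
L1[4] = 1
L2[1][5] = 43
paddr = 43 * 8 + 1 = 345

Answer: 345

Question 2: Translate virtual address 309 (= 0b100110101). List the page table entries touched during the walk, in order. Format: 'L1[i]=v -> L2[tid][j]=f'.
Answer: L1[4]=1 -> L2[1][6]=29

Derivation:
vaddr = 309 = 0b100110101
Split: l1_idx=4, l2_idx=6, offset=5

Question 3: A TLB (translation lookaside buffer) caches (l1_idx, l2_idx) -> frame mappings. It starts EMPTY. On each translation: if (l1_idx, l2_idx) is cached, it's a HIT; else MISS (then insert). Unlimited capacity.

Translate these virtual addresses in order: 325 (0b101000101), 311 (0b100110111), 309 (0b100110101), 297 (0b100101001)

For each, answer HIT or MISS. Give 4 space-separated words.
vaddr=325: (5,0) not in TLB -> MISS, insert
vaddr=311: (4,6) not in TLB -> MISS, insert
vaddr=309: (4,6) in TLB -> HIT
vaddr=297: (4,5) not in TLB -> MISS, insert

Answer: MISS MISS HIT MISS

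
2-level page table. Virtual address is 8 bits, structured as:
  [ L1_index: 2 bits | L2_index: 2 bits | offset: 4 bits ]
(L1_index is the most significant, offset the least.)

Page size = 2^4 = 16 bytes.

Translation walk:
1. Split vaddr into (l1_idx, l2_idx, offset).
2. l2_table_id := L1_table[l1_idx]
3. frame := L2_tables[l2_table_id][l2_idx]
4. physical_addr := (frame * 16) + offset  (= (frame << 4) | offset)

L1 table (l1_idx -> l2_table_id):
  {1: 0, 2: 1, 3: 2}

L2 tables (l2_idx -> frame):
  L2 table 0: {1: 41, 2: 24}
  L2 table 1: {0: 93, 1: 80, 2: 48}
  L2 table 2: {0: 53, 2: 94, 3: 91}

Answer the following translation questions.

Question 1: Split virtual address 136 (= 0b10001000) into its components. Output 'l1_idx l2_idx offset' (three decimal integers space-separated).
Answer: 2 0 8

Derivation:
vaddr = 136 = 0b10001000
  top 2 bits -> l1_idx = 2
  next 2 bits -> l2_idx = 0
  bottom 4 bits -> offset = 8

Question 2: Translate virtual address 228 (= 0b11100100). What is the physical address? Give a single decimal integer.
vaddr = 228 = 0b11100100
Split: l1_idx=3, l2_idx=2, offset=4
L1[3] = 2
L2[2][2] = 94
paddr = 94 * 16 + 4 = 1508

Answer: 1508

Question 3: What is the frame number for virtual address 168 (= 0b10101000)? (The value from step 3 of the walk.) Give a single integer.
Answer: 48

Derivation:
vaddr = 168: l1_idx=2, l2_idx=2
L1[2] = 1; L2[1][2] = 48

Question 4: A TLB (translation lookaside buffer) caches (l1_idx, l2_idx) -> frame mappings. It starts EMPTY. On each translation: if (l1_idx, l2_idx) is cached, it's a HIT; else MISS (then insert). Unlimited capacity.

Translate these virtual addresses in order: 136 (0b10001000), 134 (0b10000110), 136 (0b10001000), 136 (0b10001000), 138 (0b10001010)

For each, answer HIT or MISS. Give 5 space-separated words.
vaddr=136: (2,0) not in TLB -> MISS, insert
vaddr=134: (2,0) in TLB -> HIT
vaddr=136: (2,0) in TLB -> HIT
vaddr=136: (2,0) in TLB -> HIT
vaddr=138: (2,0) in TLB -> HIT

Answer: MISS HIT HIT HIT HIT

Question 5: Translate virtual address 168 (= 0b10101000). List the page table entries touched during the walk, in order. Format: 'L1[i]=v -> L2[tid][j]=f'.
Answer: L1[2]=1 -> L2[1][2]=48

Derivation:
vaddr = 168 = 0b10101000
Split: l1_idx=2, l2_idx=2, offset=8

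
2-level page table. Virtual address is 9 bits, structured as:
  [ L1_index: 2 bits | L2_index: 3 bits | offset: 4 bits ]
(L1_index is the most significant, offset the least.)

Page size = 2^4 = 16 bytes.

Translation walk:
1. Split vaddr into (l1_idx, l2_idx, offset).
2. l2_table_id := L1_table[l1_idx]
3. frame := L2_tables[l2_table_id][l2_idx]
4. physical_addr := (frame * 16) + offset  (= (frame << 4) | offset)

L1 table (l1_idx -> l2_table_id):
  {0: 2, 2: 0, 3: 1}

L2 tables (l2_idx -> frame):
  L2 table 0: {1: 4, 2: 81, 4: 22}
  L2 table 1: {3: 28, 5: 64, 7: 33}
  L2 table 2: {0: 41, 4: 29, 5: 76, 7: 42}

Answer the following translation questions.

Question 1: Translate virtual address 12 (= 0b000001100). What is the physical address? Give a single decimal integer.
vaddr = 12 = 0b000001100
Split: l1_idx=0, l2_idx=0, offset=12
L1[0] = 2
L2[2][0] = 41
paddr = 41 * 16 + 12 = 668

Answer: 668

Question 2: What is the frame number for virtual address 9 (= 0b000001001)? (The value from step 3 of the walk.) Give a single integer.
vaddr = 9: l1_idx=0, l2_idx=0
L1[0] = 2; L2[2][0] = 41

Answer: 41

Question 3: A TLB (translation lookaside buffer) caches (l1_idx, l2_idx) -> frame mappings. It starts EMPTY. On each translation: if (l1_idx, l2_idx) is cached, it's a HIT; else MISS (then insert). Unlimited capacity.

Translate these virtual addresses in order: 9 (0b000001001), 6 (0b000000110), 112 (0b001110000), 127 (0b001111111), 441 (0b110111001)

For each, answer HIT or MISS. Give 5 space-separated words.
vaddr=9: (0,0) not in TLB -> MISS, insert
vaddr=6: (0,0) in TLB -> HIT
vaddr=112: (0,7) not in TLB -> MISS, insert
vaddr=127: (0,7) in TLB -> HIT
vaddr=441: (3,3) not in TLB -> MISS, insert

Answer: MISS HIT MISS HIT MISS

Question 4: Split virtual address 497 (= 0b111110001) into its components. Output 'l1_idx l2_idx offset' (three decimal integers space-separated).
vaddr = 497 = 0b111110001
  top 2 bits -> l1_idx = 3
  next 3 bits -> l2_idx = 7
  bottom 4 bits -> offset = 1

Answer: 3 7 1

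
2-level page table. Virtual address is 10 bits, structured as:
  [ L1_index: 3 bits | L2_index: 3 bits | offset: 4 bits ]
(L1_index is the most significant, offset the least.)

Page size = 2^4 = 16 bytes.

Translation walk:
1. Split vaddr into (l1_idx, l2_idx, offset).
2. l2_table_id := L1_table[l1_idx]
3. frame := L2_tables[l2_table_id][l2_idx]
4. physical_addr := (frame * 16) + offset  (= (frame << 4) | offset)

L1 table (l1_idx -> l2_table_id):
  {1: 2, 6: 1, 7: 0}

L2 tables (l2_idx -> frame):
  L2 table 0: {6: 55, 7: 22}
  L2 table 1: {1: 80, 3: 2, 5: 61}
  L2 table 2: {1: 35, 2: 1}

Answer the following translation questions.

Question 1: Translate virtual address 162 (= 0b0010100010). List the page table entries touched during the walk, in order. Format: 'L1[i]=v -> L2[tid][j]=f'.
vaddr = 162 = 0b0010100010
Split: l1_idx=1, l2_idx=2, offset=2

Answer: L1[1]=2 -> L2[2][2]=1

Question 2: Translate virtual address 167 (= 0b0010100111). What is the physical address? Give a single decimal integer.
vaddr = 167 = 0b0010100111
Split: l1_idx=1, l2_idx=2, offset=7
L1[1] = 2
L2[2][2] = 1
paddr = 1 * 16 + 7 = 23

Answer: 23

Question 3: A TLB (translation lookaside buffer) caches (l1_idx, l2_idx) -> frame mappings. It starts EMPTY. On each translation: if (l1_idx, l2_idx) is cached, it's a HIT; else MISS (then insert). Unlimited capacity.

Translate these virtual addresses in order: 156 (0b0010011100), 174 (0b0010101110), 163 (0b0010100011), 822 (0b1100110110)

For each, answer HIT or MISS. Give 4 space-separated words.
Answer: MISS MISS HIT MISS

Derivation:
vaddr=156: (1,1) not in TLB -> MISS, insert
vaddr=174: (1,2) not in TLB -> MISS, insert
vaddr=163: (1,2) in TLB -> HIT
vaddr=822: (6,3) not in TLB -> MISS, insert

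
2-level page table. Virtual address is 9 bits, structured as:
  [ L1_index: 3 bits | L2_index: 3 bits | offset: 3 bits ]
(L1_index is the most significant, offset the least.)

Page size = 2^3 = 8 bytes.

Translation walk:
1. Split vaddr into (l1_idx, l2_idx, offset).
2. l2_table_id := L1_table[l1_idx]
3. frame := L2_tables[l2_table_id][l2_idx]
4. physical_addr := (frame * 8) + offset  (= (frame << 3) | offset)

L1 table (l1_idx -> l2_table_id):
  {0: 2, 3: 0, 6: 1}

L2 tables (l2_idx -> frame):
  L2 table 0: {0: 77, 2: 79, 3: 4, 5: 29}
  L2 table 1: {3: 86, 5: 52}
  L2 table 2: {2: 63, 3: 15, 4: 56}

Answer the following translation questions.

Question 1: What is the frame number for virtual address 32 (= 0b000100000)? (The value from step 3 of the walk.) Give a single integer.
vaddr = 32: l1_idx=0, l2_idx=4
L1[0] = 2; L2[2][4] = 56

Answer: 56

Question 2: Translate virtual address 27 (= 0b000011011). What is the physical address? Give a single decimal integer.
Answer: 123

Derivation:
vaddr = 27 = 0b000011011
Split: l1_idx=0, l2_idx=3, offset=3
L1[0] = 2
L2[2][3] = 15
paddr = 15 * 8 + 3 = 123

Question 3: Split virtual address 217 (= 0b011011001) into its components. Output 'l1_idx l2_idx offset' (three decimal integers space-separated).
Answer: 3 3 1

Derivation:
vaddr = 217 = 0b011011001
  top 3 bits -> l1_idx = 3
  next 3 bits -> l2_idx = 3
  bottom 3 bits -> offset = 1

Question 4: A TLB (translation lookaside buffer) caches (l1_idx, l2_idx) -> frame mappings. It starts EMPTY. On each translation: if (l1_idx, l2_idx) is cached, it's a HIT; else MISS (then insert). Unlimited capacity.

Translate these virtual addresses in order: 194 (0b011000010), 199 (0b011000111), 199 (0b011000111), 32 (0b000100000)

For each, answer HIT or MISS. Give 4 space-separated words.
vaddr=194: (3,0) not in TLB -> MISS, insert
vaddr=199: (3,0) in TLB -> HIT
vaddr=199: (3,0) in TLB -> HIT
vaddr=32: (0,4) not in TLB -> MISS, insert

Answer: MISS HIT HIT MISS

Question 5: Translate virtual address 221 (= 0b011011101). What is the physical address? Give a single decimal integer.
Answer: 37

Derivation:
vaddr = 221 = 0b011011101
Split: l1_idx=3, l2_idx=3, offset=5
L1[3] = 0
L2[0][3] = 4
paddr = 4 * 8 + 5 = 37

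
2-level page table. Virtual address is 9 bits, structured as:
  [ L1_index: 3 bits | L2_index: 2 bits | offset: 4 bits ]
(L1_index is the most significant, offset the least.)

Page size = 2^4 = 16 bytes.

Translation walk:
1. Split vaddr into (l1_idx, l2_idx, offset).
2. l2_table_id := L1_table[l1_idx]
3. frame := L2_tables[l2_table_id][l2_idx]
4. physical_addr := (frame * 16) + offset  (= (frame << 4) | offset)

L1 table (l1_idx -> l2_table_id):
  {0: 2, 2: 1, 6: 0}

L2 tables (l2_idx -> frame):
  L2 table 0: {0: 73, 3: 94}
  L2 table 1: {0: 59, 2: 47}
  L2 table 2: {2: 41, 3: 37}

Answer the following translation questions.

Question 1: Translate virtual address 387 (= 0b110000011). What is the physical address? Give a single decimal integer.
vaddr = 387 = 0b110000011
Split: l1_idx=6, l2_idx=0, offset=3
L1[6] = 0
L2[0][0] = 73
paddr = 73 * 16 + 3 = 1171

Answer: 1171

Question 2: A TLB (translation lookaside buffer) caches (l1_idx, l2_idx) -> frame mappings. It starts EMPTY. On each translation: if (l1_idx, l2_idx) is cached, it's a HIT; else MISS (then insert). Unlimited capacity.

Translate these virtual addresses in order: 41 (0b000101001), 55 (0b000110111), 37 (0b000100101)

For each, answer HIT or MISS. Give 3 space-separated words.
Answer: MISS MISS HIT

Derivation:
vaddr=41: (0,2) not in TLB -> MISS, insert
vaddr=55: (0,3) not in TLB -> MISS, insert
vaddr=37: (0,2) in TLB -> HIT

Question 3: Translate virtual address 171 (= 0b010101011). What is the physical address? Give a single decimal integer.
vaddr = 171 = 0b010101011
Split: l1_idx=2, l2_idx=2, offset=11
L1[2] = 1
L2[1][2] = 47
paddr = 47 * 16 + 11 = 763

Answer: 763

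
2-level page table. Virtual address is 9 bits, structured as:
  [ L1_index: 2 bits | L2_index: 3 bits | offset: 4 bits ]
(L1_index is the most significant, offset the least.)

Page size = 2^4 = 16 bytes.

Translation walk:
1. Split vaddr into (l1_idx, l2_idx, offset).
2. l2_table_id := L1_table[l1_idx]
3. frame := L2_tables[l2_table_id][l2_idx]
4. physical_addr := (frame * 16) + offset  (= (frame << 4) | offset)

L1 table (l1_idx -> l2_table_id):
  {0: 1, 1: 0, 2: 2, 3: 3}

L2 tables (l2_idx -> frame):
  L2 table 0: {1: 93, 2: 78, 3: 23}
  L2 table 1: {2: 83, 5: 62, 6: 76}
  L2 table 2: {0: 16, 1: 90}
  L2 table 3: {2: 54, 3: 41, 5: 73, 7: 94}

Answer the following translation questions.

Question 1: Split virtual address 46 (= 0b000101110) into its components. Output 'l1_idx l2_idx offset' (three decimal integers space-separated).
vaddr = 46 = 0b000101110
  top 2 bits -> l1_idx = 0
  next 3 bits -> l2_idx = 2
  bottom 4 bits -> offset = 14

Answer: 0 2 14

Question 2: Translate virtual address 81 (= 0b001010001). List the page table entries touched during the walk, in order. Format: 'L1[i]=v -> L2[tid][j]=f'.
Answer: L1[0]=1 -> L2[1][5]=62

Derivation:
vaddr = 81 = 0b001010001
Split: l1_idx=0, l2_idx=5, offset=1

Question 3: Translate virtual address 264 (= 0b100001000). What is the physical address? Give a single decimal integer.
Answer: 264

Derivation:
vaddr = 264 = 0b100001000
Split: l1_idx=2, l2_idx=0, offset=8
L1[2] = 2
L2[2][0] = 16
paddr = 16 * 16 + 8 = 264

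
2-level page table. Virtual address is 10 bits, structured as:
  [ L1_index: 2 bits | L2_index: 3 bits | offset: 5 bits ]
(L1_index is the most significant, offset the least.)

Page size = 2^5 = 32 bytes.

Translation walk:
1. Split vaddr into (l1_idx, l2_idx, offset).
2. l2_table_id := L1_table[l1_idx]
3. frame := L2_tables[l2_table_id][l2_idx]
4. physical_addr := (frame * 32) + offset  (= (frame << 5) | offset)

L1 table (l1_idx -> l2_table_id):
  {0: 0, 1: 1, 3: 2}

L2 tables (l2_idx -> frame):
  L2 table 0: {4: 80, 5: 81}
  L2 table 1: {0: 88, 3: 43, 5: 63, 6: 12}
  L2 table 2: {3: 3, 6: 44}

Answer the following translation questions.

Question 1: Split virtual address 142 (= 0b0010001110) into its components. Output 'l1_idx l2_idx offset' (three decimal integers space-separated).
vaddr = 142 = 0b0010001110
  top 2 bits -> l1_idx = 0
  next 3 bits -> l2_idx = 4
  bottom 5 bits -> offset = 14

Answer: 0 4 14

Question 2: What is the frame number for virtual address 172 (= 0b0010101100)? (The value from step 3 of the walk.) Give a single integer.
vaddr = 172: l1_idx=0, l2_idx=5
L1[0] = 0; L2[0][5] = 81

Answer: 81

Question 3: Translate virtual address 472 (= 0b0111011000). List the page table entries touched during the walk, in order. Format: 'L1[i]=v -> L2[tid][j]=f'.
vaddr = 472 = 0b0111011000
Split: l1_idx=1, l2_idx=6, offset=24

Answer: L1[1]=1 -> L2[1][6]=12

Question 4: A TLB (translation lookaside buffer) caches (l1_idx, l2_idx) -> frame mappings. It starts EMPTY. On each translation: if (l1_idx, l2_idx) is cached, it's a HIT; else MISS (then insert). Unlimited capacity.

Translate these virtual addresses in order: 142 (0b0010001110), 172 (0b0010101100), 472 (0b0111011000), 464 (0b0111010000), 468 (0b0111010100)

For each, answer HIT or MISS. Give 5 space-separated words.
Answer: MISS MISS MISS HIT HIT

Derivation:
vaddr=142: (0,4) not in TLB -> MISS, insert
vaddr=172: (0,5) not in TLB -> MISS, insert
vaddr=472: (1,6) not in TLB -> MISS, insert
vaddr=464: (1,6) in TLB -> HIT
vaddr=468: (1,6) in TLB -> HIT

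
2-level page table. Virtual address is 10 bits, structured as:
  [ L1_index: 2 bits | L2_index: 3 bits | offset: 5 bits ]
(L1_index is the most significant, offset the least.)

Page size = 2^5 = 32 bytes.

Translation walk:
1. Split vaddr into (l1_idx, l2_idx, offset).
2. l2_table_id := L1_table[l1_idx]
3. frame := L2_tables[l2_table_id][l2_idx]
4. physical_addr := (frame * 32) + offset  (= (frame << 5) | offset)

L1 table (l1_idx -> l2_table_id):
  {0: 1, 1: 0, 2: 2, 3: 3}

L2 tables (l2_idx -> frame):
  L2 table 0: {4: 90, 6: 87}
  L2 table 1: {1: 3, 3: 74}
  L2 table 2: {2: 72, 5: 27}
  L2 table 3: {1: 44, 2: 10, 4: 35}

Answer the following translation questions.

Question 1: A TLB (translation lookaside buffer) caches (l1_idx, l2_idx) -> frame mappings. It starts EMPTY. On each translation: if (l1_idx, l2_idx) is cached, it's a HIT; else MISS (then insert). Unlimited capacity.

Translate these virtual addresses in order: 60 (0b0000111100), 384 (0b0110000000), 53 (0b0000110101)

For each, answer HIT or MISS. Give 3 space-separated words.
Answer: MISS MISS HIT

Derivation:
vaddr=60: (0,1) not in TLB -> MISS, insert
vaddr=384: (1,4) not in TLB -> MISS, insert
vaddr=53: (0,1) in TLB -> HIT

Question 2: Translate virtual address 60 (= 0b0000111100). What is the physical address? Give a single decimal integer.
Answer: 124

Derivation:
vaddr = 60 = 0b0000111100
Split: l1_idx=0, l2_idx=1, offset=28
L1[0] = 1
L2[1][1] = 3
paddr = 3 * 32 + 28 = 124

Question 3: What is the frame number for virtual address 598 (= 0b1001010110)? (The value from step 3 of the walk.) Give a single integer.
vaddr = 598: l1_idx=2, l2_idx=2
L1[2] = 2; L2[2][2] = 72

Answer: 72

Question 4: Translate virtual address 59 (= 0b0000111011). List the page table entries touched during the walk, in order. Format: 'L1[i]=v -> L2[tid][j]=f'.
Answer: L1[0]=1 -> L2[1][1]=3

Derivation:
vaddr = 59 = 0b0000111011
Split: l1_idx=0, l2_idx=1, offset=27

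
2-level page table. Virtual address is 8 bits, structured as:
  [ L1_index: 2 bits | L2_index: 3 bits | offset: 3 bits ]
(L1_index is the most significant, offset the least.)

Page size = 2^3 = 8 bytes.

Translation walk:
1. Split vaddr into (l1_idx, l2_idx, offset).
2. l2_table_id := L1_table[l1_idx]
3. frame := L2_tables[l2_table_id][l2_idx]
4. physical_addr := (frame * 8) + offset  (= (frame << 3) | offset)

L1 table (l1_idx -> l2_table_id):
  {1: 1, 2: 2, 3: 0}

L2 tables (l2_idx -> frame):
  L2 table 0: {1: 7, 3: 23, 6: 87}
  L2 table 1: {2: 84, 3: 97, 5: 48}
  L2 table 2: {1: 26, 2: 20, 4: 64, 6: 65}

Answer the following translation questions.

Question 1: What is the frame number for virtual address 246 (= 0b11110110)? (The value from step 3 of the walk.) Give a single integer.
Answer: 87

Derivation:
vaddr = 246: l1_idx=3, l2_idx=6
L1[3] = 0; L2[0][6] = 87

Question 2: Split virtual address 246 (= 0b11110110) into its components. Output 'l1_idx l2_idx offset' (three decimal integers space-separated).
Answer: 3 6 6

Derivation:
vaddr = 246 = 0b11110110
  top 2 bits -> l1_idx = 3
  next 3 bits -> l2_idx = 6
  bottom 3 bits -> offset = 6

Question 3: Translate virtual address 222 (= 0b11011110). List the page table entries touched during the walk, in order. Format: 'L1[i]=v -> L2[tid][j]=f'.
vaddr = 222 = 0b11011110
Split: l1_idx=3, l2_idx=3, offset=6

Answer: L1[3]=0 -> L2[0][3]=23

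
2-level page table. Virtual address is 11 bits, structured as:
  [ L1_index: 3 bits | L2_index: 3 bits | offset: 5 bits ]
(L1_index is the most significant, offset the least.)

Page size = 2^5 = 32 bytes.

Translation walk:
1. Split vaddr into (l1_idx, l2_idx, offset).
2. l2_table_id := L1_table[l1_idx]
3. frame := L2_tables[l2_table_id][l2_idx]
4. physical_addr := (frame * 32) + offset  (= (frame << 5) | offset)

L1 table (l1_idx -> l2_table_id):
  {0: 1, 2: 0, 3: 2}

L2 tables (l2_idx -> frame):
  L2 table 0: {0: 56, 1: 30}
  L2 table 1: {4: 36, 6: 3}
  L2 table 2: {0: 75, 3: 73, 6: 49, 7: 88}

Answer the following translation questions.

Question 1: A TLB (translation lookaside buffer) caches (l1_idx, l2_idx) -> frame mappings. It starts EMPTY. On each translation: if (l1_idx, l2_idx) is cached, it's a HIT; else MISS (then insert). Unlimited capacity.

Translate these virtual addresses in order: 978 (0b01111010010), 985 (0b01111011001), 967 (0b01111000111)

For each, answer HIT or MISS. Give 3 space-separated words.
Answer: MISS HIT HIT

Derivation:
vaddr=978: (3,6) not in TLB -> MISS, insert
vaddr=985: (3,6) in TLB -> HIT
vaddr=967: (3,6) in TLB -> HIT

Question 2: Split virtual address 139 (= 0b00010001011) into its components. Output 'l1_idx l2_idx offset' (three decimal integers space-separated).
vaddr = 139 = 0b00010001011
  top 3 bits -> l1_idx = 0
  next 3 bits -> l2_idx = 4
  bottom 5 bits -> offset = 11

Answer: 0 4 11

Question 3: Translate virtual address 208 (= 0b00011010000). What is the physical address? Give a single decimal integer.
vaddr = 208 = 0b00011010000
Split: l1_idx=0, l2_idx=6, offset=16
L1[0] = 1
L2[1][6] = 3
paddr = 3 * 32 + 16 = 112

Answer: 112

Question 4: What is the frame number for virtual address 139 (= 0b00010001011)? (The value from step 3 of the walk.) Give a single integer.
Answer: 36

Derivation:
vaddr = 139: l1_idx=0, l2_idx=4
L1[0] = 1; L2[1][4] = 36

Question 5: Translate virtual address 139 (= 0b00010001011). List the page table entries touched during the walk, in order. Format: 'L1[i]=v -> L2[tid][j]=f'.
Answer: L1[0]=1 -> L2[1][4]=36

Derivation:
vaddr = 139 = 0b00010001011
Split: l1_idx=0, l2_idx=4, offset=11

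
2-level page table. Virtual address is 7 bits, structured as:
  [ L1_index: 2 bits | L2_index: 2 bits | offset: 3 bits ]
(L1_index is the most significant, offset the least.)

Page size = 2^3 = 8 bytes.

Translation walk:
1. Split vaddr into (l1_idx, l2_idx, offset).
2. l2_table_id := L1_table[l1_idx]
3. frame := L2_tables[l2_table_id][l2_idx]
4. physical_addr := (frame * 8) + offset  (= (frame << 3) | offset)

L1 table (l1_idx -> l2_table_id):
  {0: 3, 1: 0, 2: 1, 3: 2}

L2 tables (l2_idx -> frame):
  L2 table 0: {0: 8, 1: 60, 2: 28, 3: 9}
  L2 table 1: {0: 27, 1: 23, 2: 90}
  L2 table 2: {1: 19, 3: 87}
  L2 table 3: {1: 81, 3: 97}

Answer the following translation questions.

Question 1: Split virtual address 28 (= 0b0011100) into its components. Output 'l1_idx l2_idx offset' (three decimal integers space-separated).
Answer: 0 3 4

Derivation:
vaddr = 28 = 0b0011100
  top 2 bits -> l1_idx = 0
  next 2 bits -> l2_idx = 3
  bottom 3 bits -> offset = 4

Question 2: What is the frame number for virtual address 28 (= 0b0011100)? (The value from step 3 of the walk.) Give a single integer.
vaddr = 28: l1_idx=0, l2_idx=3
L1[0] = 3; L2[3][3] = 97

Answer: 97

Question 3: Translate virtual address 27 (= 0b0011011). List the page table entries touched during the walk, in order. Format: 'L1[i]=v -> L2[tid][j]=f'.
vaddr = 27 = 0b0011011
Split: l1_idx=0, l2_idx=3, offset=3

Answer: L1[0]=3 -> L2[3][3]=97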